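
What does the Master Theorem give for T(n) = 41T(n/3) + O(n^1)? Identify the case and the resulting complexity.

Master Theorem for T(n) = 41T(n/3) + O(n^1):

a = 41, b = 3, c = 1
log_b(a) = log_3(41) = 3.3802

Case 1: c = 1 < log_3(41) = 3.3802
T(n) = O(n^(log_3 41))

For T(n) = 41T(n/3) + O(n^1): log_3(41) = 3.3802. This is Case 1 of the Master Theorem (c < log_b(a), work dominated by leaves), giving O(n^(log_3 41)).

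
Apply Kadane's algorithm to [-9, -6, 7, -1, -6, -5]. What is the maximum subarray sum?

Using Kadane's algorithm on [-9, -6, 7, -1, -6, -5]:

Scanning through the array:
Position 1 (value -6): max_ending_here = -6, max_so_far = -6
Position 2 (value 7): max_ending_here = 7, max_so_far = 7
Position 3 (value -1): max_ending_here = 6, max_so_far = 7
Position 4 (value -6): max_ending_here = 0, max_so_far = 7
Position 5 (value -5): max_ending_here = -5, max_so_far = 7

Maximum subarray: [7]
Maximum sum: 7

The maximum subarray is [7] with sum 7. This subarray runs from index 2 to index 2.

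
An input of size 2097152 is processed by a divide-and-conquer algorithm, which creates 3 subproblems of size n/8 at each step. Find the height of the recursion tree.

For divide and conquer with division factor 8:

Problem sizes at each level:
Level 0: 2097152
Level 1: 262144
Level 2: 32768
Level 3: 4096
Level 4: 512
Level 5: 64
Level 6: 8
Level 7: 1

The root is level 0 and the size-1 base case is level 7 (the tree spans levels 0 through 7, i.e. 8 levels counting the root), so the depth is the number of divisions: log_8(2097152) = 7

The recursion tree depth is log_8(2097152) = 7. At each level, the problem size is divided by 8, so it takes 7 divisions to reduce to a base case of size 1. The algorithm makes 3 recursive calls at each level.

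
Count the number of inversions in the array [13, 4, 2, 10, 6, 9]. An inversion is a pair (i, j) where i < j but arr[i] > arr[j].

Finding inversions in [13, 4, 2, 10, 6, 9]:

(0, 1): arr[0]=13 > arr[1]=4
(0, 2): arr[0]=13 > arr[2]=2
(0, 3): arr[0]=13 > arr[3]=10
(0, 4): arr[0]=13 > arr[4]=6
(0, 5): arr[0]=13 > arr[5]=9
(1, 2): arr[1]=4 > arr[2]=2
(3, 4): arr[3]=10 > arr[4]=6
(3, 5): arr[3]=10 > arr[5]=9

Total inversions: 8

The array has 8 inversion(s): (0,1), (0,2), (0,3), (0,4), (0,5), (1,2), (3,4), (3,5). Each pair (i,j) satisfies i < j and arr[i] > arr[j].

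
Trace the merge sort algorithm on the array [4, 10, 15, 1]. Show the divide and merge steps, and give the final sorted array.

Merge sort trace:

Split: [4, 10, 15, 1] -> [4, 10] and [15, 1]
  Split: [4, 10] -> [4] and [10]
  Merge: [4] + [10] -> [4, 10]
  Split: [15, 1] -> [15] and [1]
  Merge: [15] + [1] -> [1, 15]
Merge: [4, 10] + [1, 15] -> [1, 4, 10, 15]

Final sorted array: [1, 4, 10, 15]

The merge sort proceeds by recursively splitting the array and merging sorted halves.
After all merges, the sorted array is [1, 4, 10, 15].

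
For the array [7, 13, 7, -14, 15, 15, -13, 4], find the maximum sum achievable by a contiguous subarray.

Using Kadane's algorithm on [7, 13, 7, -14, 15, 15, -13, 4]:

Scanning through the array:
Position 1 (value 13): max_ending_here = 20, max_so_far = 20
Position 2 (value 7): max_ending_here = 27, max_so_far = 27
Position 3 (value -14): max_ending_here = 13, max_so_far = 27
Position 4 (value 15): max_ending_here = 28, max_so_far = 28
Position 5 (value 15): max_ending_here = 43, max_so_far = 43
Position 6 (value -13): max_ending_here = 30, max_so_far = 43
Position 7 (value 4): max_ending_here = 34, max_so_far = 43

Maximum subarray: [7, 13, 7, -14, 15, 15]
Maximum sum: 43

The maximum subarray is [7, 13, 7, -14, 15, 15] with sum 43. This subarray runs from index 0 to index 5.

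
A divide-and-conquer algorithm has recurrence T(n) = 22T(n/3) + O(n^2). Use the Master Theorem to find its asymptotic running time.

Master Theorem for T(n) = 22T(n/3) + O(n^2):

a = 22, b = 3, c = 2
log_b(a) = log_3(22) = 2.8136

Case 1: c = 2 < log_3(22) = 2.8136
T(n) = O(n^(log_3 22))

For T(n) = 22T(n/3) + O(n^2): log_3(22) = 2.8136. This is Case 1 of the Master Theorem (c < log_b(a), work dominated by leaves), giving O(n^(log_3 22)).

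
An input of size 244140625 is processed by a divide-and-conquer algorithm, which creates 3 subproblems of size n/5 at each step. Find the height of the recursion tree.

For divide and conquer with division factor 5:

Problem sizes at each level:
Level 0: 244140625
Level 1: 48828125
Level 2: 9765625
Level 3: 1953125
Level 4: 390625
Level 5: 78125
Level 6: 15625
Level 7: 3125
Level 8: 625
Level 9: 125
Level 10: 25
Level 11: 5
Level 12: 1

The root is level 0 and the size-1 base case is level 12 (the tree spans levels 0 through 12, i.e. 13 levels counting the root), so the depth is the number of divisions: log_5(244140625) = 12

The recursion tree depth is log_5(244140625) = 12. At each level, the problem size is divided by 5, so it takes 12 divisions to reduce to a base case of size 1. The algorithm makes 3 recursive calls at each level.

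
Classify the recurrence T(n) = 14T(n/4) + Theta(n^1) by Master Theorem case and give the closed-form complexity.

Master Theorem for T(n) = 14T(n/4) + O(n^1):

a = 14, b = 4, c = 1
log_b(a) = log_4(14) = 1.9037

Case 1: c = 1 < log_4(14) = 1.9037
T(n) = O(n^(log_4 14))

For T(n) = 14T(n/4) + O(n^1): log_4(14) = 1.9037. This is Case 1 of the Master Theorem (c < log_b(a), work dominated by leaves), giving O(n^(log_4 14)).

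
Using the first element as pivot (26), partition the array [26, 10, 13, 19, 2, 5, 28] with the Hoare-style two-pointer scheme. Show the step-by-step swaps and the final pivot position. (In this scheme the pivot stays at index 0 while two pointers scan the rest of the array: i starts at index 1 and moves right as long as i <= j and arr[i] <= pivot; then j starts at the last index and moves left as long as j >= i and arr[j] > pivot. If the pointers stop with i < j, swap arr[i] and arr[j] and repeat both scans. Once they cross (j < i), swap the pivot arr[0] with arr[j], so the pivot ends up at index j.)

Hoare-style two-pointer partition with pivot = 26:

Initial array: [26, 10, 13, 19, 2, 5, 28]

Pointers start at i = 1, j = 6.
i ends at 6, j ends at 5: the pointers have crossed (j < i), so scanning stops.

Swap pivot arr[0] with arr[5] to place pivot at position 5: [5, 10, 13, 19, 2, 26, 28]
Pivot position: 5

After partitioning with pivot 26, the array becomes [5, 10, 13, 19, 2, 26, 28]. The pivot is placed at index 5. All elements to the left of the pivot are <= 26, and all elements to the right are > 26.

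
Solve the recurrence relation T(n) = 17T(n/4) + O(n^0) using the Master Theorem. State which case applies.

Master Theorem for T(n) = 17T(n/4) + O(n^0):

a = 17, b = 4, c = 0
log_b(a) = log_4(17) = 2.0437

Case 1: c = 0 < log_4(17) = 2.0437
T(n) = O(n^(log_4 17))

For T(n) = 17T(n/4) + O(n^0): log_4(17) = 2.0437. This is Case 1 of the Master Theorem (c < log_b(a), work dominated by leaves), giving O(n^(log_4 17)).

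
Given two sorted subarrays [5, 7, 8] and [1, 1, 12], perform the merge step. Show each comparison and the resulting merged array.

Merging process:

Compare 5 vs 1: take 1 from right. Merged: [1]
Compare 5 vs 1: take 1 from right. Merged: [1, 1]
Compare 5 vs 12: take 5 from left. Merged: [1, 1, 5]
Compare 7 vs 12: take 7 from left. Merged: [1, 1, 5, 7]
Compare 8 vs 12: take 8 from left. Merged: [1, 1, 5, 7, 8]
Append remaining from right: [12]. Merged: [1, 1, 5, 7, 8, 12]

Final merged array: [1, 1, 5, 7, 8, 12]
Total comparisons: 5

The merged array is [1, 1, 5, 7, 8, 12], requiring 5 comparisons. The merge step runs in O(n) time where n is the total number of elements.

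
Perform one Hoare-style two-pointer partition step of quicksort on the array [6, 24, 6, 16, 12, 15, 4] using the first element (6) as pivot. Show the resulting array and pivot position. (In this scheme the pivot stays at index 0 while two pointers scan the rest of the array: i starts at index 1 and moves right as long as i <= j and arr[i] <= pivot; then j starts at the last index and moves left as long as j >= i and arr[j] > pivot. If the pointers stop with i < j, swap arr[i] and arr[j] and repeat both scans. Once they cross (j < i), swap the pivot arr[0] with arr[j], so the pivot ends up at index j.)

Hoare-style two-pointer partition with pivot = 6:

Initial array: [6, 24, 6, 16, 12, 15, 4]

Pointers start at i = 1, j = 6.
i stops at index 1 (arr[1]=24 > 6), j stops at index 6 (arr[6]=4 <= 6): swap arr[1] and arr[6], array becomes [6, 4, 6, 16, 12, 15, 24]
i ends at 3, j ends at 2: the pointers have crossed (j < i), so scanning stops.

Swap pivot arr[0] with arr[2] to place pivot at position 2: [6, 4, 6, 16, 12, 15, 24]
Pivot position: 2

After partitioning with pivot 6, the array becomes [6, 4, 6, 16, 12, 15, 24]. The pivot is placed at index 2. All elements to the left of the pivot are <= 6, and all elements to the right are > 6.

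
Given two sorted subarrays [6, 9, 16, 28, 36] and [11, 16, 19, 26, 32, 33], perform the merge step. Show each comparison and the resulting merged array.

Merging process:

Compare 6 vs 11: take 6 from left. Merged: [6]
Compare 9 vs 11: take 9 from left. Merged: [6, 9]
Compare 16 vs 11: take 11 from right. Merged: [6, 9, 11]
Compare 16 vs 16: take 16 from left. Merged: [6, 9, 11, 16]
Compare 28 vs 16: take 16 from right. Merged: [6, 9, 11, 16, 16]
Compare 28 vs 19: take 19 from right. Merged: [6, 9, 11, 16, 16, 19]
Compare 28 vs 26: take 26 from right. Merged: [6, 9, 11, 16, 16, 19, 26]
Compare 28 vs 32: take 28 from left. Merged: [6, 9, 11, 16, 16, 19, 26, 28]
Compare 36 vs 32: take 32 from right. Merged: [6, 9, 11, 16, 16, 19, 26, 28, 32]
Compare 36 vs 33: take 33 from right. Merged: [6, 9, 11, 16, 16, 19, 26, 28, 32, 33]
Append remaining from left: [36]. Merged: [6, 9, 11, 16, 16, 19, 26, 28, 32, 33, 36]

Final merged array: [6, 9, 11, 16, 16, 19, 26, 28, 32, 33, 36]
Total comparisons: 10

The merged array is [6, 9, 11, 16, 16, 19, 26, 28, 32, 33, 36], requiring 10 comparisons. The merge step runs in O(n) time where n is the total number of elements.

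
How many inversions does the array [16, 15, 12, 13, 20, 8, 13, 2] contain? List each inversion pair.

Finding inversions in [16, 15, 12, 13, 20, 8, 13, 2]:

(0, 1): arr[0]=16 > arr[1]=15
(0, 2): arr[0]=16 > arr[2]=12
(0, 3): arr[0]=16 > arr[3]=13
(0, 5): arr[0]=16 > arr[5]=8
(0, 6): arr[0]=16 > arr[6]=13
(0, 7): arr[0]=16 > arr[7]=2
(1, 2): arr[1]=15 > arr[2]=12
(1, 3): arr[1]=15 > arr[3]=13
(1, 5): arr[1]=15 > arr[5]=8
(1, 6): arr[1]=15 > arr[6]=13
(1, 7): arr[1]=15 > arr[7]=2
(2, 5): arr[2]=12 > arr[5]=8
(2, 7): arr[2]=12 > arr[7]=2
(3, 5): arr[3]=13 > arr[5]=8
(3, 7): arr[3]=13 > arr[7]=2
(4, 5): arr[4]=20 > arr[5]=8
(4, 6): arr[4]=20 > arr[6]=13
(4, 7): arr[4]=20 > arr[7]=2
(5, 7): arr[5]=8 > arr[7]=2
(6, 7): arr[6]=13 > arr[7]=2

Total inversions: 20

The array has 20 inversion(s): (0,1), (0,2), (0,3), (0,5), (0,6), (0,7), (1,2), (1,3), (1,5), (1,6), (1,7), (2,5), (2,7), (3,5), (3,7), (4,5), (4,6), (4,7), (5,7), (6,7). Each pair (i,j) satisfies i < j and arr[i] > arr[j].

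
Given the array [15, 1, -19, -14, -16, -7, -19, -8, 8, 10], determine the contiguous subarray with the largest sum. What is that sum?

Using Kadane's algorithm on [15, 1, -19, -14, -16, -7, -19, -8, 8, 10]:

Scanning through the array:
Position 1 (value 1): max_ending_here = 16, max_so_far = 16
Position 2 (value -19): max_ending_here = -3, max_so_far = 16
Position 3 (value -14): max_ending_here = -14, max_so_far = 16
Position 4 (value -16): max_ending_here = -16, max_so_far = 16
Position 5 (value -7): max_ending_here = -7, max_so_far = 16
Position 6 (value -19): max_ending_here = -19, max_so_far = 16
Position 7 (value -8): max_ending_here = -8, max_so_far = 16
Position 8 (value 8): max_ending_here = 8, max_so_far = 16
Position 9 (value 10): max_ending_here = 18, max_so_far = 18

Maximum subarray: [8, 10]
Maximum sum: 18

The maximum subarray is [8, 10] with sum 18. This subarray runs from index 8 to index 9.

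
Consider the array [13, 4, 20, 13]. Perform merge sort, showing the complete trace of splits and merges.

Merge sort trace:

Split: [13, 4, 20, 13] -> [13, 4] and [20, 13]
  Split: [13, 4] -> [13] and [4]
  Merge: [13] + [4] -> [4, 13]
  Split: [20, 13] -> [20] and [13]
  Merge: [20] + [13] -> [13, 20]
Merge: [4, 13] + [13, 20] -> [4, 13, 13, 20]

Final sorted array: [4, 13, 13, 20]

The merge sort proceeds by recursively splitting the array and merging sorted halves.
After all merges, the sorted array is [4, 13, 13, 20].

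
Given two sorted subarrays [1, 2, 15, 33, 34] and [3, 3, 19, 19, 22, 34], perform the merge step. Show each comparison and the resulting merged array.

Merging process:

Compare 1 vs 3: take 1 from left. Merged: [1]
Compare 2 vs 3: take 2 from left. Merged: [1, 2]
Compare 15 vs 3: take 3 from right. Merged: [1, 2, 3]
Compare 15 vs 3: take 3 from right. Merged: [1, 2, 3, 3]
Compare 15 vs 19: take 15 from left. Merged: [1, 2, 3, 3, 15]
Compare 33 vs 19: take 19 from right. Merged: [1, 2, 3, 3, 15, 19]
Compare 33 vs 19: take 19 from right. Merged: [1, 2, 3, 3, 15, 19, 19]
Compare 33 vs 22: take 22 from right. Merged: [1, 2, 3, 3, 15, 19, 19, 22]
Compare 33 vs 34: take 33 from left. Merged: [1, 2, 3, 3, 15, 19, 19, 22, 33]
Compare 34 vs 34: take 34 from left. Merged: [1, 2, 3, 3, 15, 19, 19, 22, 33, 34]
Append remaining from right: [34]. Merged: [1, 2, 3, 3, 15, 19, 19, 22, 33, 34, 34]

Final merged array: [1, 2, 3, 3, 15, 19, 19, 22, 33, 34, 34]
Total comparisons: 10

The merged array is [1, 2, 3, 3, 15, 19, 19, 22, 33, 34, 34], requiring 10 comparisons. The merge step runs in O(n) time where n is the total number of elements.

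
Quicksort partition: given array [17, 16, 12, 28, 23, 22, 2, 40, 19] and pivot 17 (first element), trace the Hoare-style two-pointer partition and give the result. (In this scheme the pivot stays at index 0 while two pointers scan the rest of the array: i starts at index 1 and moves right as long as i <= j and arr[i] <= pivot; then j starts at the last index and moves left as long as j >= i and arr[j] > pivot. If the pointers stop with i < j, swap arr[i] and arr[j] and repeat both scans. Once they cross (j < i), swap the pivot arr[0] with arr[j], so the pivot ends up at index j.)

Hoare-style two-pointer partition with pivot = 17:

Initial array: [17, 16, 12, 28, 23, 22, 2, 40, 19]

Pointers start at i = 1, j = 8.
i stops at index 3 (arr[3]=28 > 17), j stops at index 6 (arr[6]=2 <= 17): swap arr[3] and arr[6], array becomes [17, 16, 12, 2, 23, 22, 28, 40, 19]
i ends at 4, j ends at 3: the pointers have crossed (j < i), so scanning stops.

Swap pivot arr[0] with arr[3] to place pivot at position 3: [2, 16, 12, 17, 23, 22, 28, 40, 19]
Pivot position: 3

After partitioning with pivot 17, the array becomes [2, 16, 12, 17, 23, 22, 28, 40, 19]. The pivot is placed at index 3. All elements to the left of the pivot are <= 17, and all elements to the right are > 17.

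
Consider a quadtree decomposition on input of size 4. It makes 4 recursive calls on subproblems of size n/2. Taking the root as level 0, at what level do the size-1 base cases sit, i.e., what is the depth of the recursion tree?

For divide and conquer with division factor 2:

Problem sizes at each level:
Level 0: 4
Level 1: 2
Level 2: 1

The root is level 0 and the size-1 base case is level 2 (the tree spans levels 0 through 2, i.e. 3 levels counting the root), so the depth is the number of divisions: log_2(4) = 2

The recursion tree depth is log_2(4) = 2. At each level, the problem size is divided by 2, so it takes 2 divisions to reduce to a base case of size 1. The algorithm makes 4 recursive calls at each level.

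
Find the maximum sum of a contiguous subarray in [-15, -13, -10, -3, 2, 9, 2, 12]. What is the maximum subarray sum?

Using Kadane's algorithm on [-15, -13, -10, -3, 2, 9, 2, 12]:

Scanning through the array:
Position 1 (value -13): max_ending_here = -13, max_so_far = -13
Position 2 (value -10): max_ending_here = -10, max_so_far = -10
Position 3 (value -3): max_ending_here = -3, max_so_far = -3
Position 4 (value 2): max_ending_here = 2, max_so_far = 2
Position 5 (value 9): max_ending_here = 11, max_so_far = 11
Position 6 (value 2): max_ending_here = 13, max_so_far = 13
Position 7 (value 12): max_ending_here = 25, max_so_far = 25

Maximum subarray: [2, 9, 2, 12]
Maximum sum: 25

The maximum subarray is [2, 9, 2, 12] with sum 25. This subarray runs from index 4 to index 7.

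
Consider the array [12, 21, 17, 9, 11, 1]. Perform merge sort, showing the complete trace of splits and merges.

Merge sort trace:

Split: [12, 21, 17, 9, 11, 1] -> [12, 21, 17] and [9, 11, 1]
  Split: [12, 21, 17] -> [12] and [21, 17]
    Split: [21, 17] -> [21] and [17]
    Merge: [21] + [17] -> [17, 21]
  Merge: [12] + [17, 21] -> [12, 17, 21]
  Split: [9, 11, 1] -> [9] and [11, 1]
    Split: [11, 1] -> [11] and [1]
    Merge: [11] + [1] -> [1, 11]
  Merge: [9] + [1, 11] -> [1, 9, 11]
Merge: [12, 17, 21] + [1, 9, 11] -> [1, 9, 11, 12, 17, 21]

Final sorted array: [1, 9, 11, 12, 17, 21]

The merge sort proceeds by recursively splitting the array and merging sorted halves.
After all merges, the sorted array is [1, 9, 11, 12, 17, 21].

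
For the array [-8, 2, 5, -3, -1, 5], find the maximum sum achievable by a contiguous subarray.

Using Kadane's algorithm on [-8, 2, 5, -3, -1, 5]:

Scanning through the array:
Position 1 (value 2): max_ending_here = 2, max_so_far = 2
Position 2 (value 5): max_ending_here = 7, max_so_far = 7
Position 3 (value -3): max_ending_here = 4, max_so_far = 7
Position 4 (value -1): max_ending_here = 3, max_so_far = 7
Position 5 (value 5): max_ending_here = 8, max_so_far = 8

Maximum subarray: [2, 5, -3, -1, 5]
Maximum sum: 8

The maximum subarray is [2, 5, -3, -1, 5] with sum 8. This subarray runs from index 1 to index 5.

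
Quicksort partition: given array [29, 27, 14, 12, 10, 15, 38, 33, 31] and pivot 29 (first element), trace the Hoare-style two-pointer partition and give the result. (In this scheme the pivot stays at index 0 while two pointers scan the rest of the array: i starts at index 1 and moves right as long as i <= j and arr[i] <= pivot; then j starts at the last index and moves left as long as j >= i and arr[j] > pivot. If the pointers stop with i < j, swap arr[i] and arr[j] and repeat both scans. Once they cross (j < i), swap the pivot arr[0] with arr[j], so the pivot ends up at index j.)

Hoare-style two-pointer partition with pivot = 29:

Initial array: [29, 27, 14, 12, 10, 15, 38, 33, 31]

Pointers start at i = 1, j = 8.
i ends at 6, j ends at 5: the pointers have crossed (j < i), so scanning stops.

Swap pivot arr[0] with arr[5] to place pivot at position 5: [15, 27, 14, 12, 10, 29, 38, 33, 31]
Pivot position: 5

After partitioning with pivot 29, the array becomes [15, 27, 14, 12, 10, 29, 38, 33, 31]. The pivot is placed at index 5. All elements to the left of the pivot are <= 29, and all elements to the right are > 29.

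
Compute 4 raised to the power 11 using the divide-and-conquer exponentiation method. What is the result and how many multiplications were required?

Computing 4^11 by squaring (build up from 4^1; each line after the first costs one multiplication):

4^1 = 4
4^2 = (4^1)^2 = 4^2 = 16
4^4 = (4^2)^2 = 16^2 = 256
4^5 = 4 * 4^4 = 4 * 256 = 1024
4^10 = (4^5)^2 = 1024^2 = 1048576
4^11 = 4 * 4^10 = 4 * 1048576 = 4194304

Result: 4194304
Multiplications needed: 5 (5 lines after 4^1)

4^11 = 4194304. Using exponentiation by squaring, this requires 5 multiplications. The key idea: if the exponent is even, square the half-power; if odd, multiply by the base once.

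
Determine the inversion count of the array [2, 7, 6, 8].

Finding inversions in [2, 7, 6, 8]:

(1, 2): arr[1]=7 > arr[2]=6

Total inversions: 1

The array has 1 inversion(s): (1,2). Each pair (i,j) satisfies i < j and arr[i] > arr[j].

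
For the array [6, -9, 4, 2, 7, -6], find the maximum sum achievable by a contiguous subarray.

Using Kadane's algorithm on [6, -9, 4, 2, 7, -6]:

Scanning through the array:
Position 1 (value -9): max_ending_here = -3, max_so_far = 6
Position 2 (value 4): max_ending_here = 4, max_so_far = 6
Position 3 (value 2): max_ending_here = 6, max_so_far = 6
Position 4 (value 7): max_ending_here = 13, max_so_far = 13
Position 5 (value -6): max_ending_here = 7, max_so_far = 13

Maximum subarray: [4, 2, 7]
Maximum sum: 13

The maximum subarray is [4, 2, 7] with sum 13. This subarray runs from index 2 to index 4.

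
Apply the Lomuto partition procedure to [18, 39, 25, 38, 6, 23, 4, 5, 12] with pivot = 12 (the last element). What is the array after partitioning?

Lomuto partition with pivot = 12:

Initial array: [18, 39, 25, 38, 6, 23, 4, 5, 12]

arr[0]=18 > 12: no swap
arr[1]=39 > 12: no swap
arr[2]=25 > 12: no swap
arr[3]=38 > 12: no swap
arr[4]=6 <= 12: swap with position 0, array becomes [6, 39, 25, 38, 18, 23, 4, 5, 12]
arr[5]=23 > 12: no swap
arr[6]=4 <= 12: swap with position 1, array becomes [6, 4, 25, 38, 18, 23, 39, 5, 12]
arr[7]=5 <= 12: swap with position 2, array becomes [6, 4, 5, 38, 18, 23, 39, 25, 12]

Place pivot at position 3: [6, 4, 5, 12, 18, 23, 39, 25, 38]
Pivot position: 3

After partitioning with pivot 12, the array becomes [6, 4, 5, 12, 18, 23, 39, 25, 38]. The pivot is placed at index 3. All elements to the left of the pivot are <= 12, and all elements to the right are > 12.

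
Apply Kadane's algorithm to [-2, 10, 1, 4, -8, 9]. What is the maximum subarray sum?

Using Kadane's algorithm on [-2, 10, 1, 4, -8, 9]:

Scanning through the array:
Position 1 (value 10): max_ending_here = 10, max_so_far = 10
Position 2 (value 1): max_ending_here = 11, max_so_far = 11
Position 3 (value 4): max_ending_here = 15, max_so_far = 15
Position 4 (value -8): max_ending_here = 7, max_so_far = 15
Position 5 (value 9): max_ending_here = 16, max_so_far = 16

Maximum subarray: [10, 1, 4, -8, 9]
Maximum sum: 16

The maximum subarray is [10, 1, 4, -8, 9] with sum 16. This subarray runs from index 1 to index 5.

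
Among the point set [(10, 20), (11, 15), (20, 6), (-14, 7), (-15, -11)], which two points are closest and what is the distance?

Computing all pairwise distances among 5 points:

d((10, 20), (11, 15)) = 5.099 <-- minimum
d((10, 20), (20, 6)) = 17.2047
d((10, 20), (-14, 7)) = 27.2947
d((10, 20), (-15, -11)) = 39.8246
d((11, 15), (20, 6)) = 12.7279
d((11, 15), (-14, 7)) = 26.2488
d((11, 15), (-15, -11)) = 36.7696
d((20, 6), (-14, 7)) = 34.0147
d((20, 6), (-15, -11)) = 38.9102
d((-14, 7), (-15, -11)) = 18.0278

Closest pair: (10, 20) and (11, 15) with distance 5.099

The closest pair is (10, 20) and (11, 15) with Euclidean distance 5.099. For 5 points, brute-force pairwise comparison is shown above. For large n, the divide-and-conquer algorithm (sort by x, recurse on halves, check the dividing strip) achieves O(n log n).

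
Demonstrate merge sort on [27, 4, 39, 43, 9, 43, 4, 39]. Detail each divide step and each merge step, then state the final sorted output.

Merge sort trace:

Split: [27, 4, 39, 43, 9, 43, 4, 39] -> [27, 4, 39, 43] and [9, 43, 4, 39]
  Split: [27, 4, 39, 43] -> [27, 4] and [39, 43]
    Split: [27, 4] -> [27] and [4]
    Merge: [27] + [4] -> [4, 27]
    Split: [39, 43] -> [39] and [43]
    Merge: [39] + [43] -> [39, 43]
  Merge: [4, 27] + [39, 43] -> [4, 27, 39, 43]
  Split: [9, 43, 4, 39] -> [9, 43] and [4, 39]
    Split: [9, 43] -> [9] and [43]
    Merge: [9] + [43] -> [9, 43]
    Split: [4, 39] -> [4] and [39]
    Merge: [4] + [39] -> [4, 39]
  Merge: [9, 43] + [4, 39] -> [4, 9, 39, 43]
Merge: [4, 27, 39, 43] + [4, 9, 39, 43] -> [4, 4, 9, 27, 39, 39, 43, 43]

Final sorted array: [4, 4, 9, 27, 39, 39, 43, 43]

The merge sort proceeds by recursively splitting the array and merging sorted halves.
After all merges, the sorted array is [4, 4, 9, 27, 39, 39, 43, 43].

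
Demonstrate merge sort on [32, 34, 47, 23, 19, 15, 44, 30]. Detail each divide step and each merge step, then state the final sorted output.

Merge sort trace:

Split: [32, 34, 47, 23, 19, 15, 44, 30] -> [32, 34, 47, 23] and [19, 15, 44, 30]
  Split: [32, 34, 47, 23] -> [32, 34] and [47, 23]
    Split: [32, 34] -> [32] and [34]
    Merge: [32] + [34] -> [32, 34]
    Split: [47, 23] -> [47] and [23]
    Merge: [47] + [23] -> [23, 47]
  Merge: [32, 34] + [23, 47] -> [23, 32, 34, 47]
  Split: [19, 15, 44, 30] -> [19, 15] and [44, 30]
    Split: [19, 15] -> [19] and [15]
    Merge: [19] + [15] -> [15, 19]
    Split: [44, 30] -> [44] and [30]
    Merge: [44] + [30] -> [30, 44]
  Merge: [15, 19] + [30, 44] -> [15, 19, 30, 44]
Merge: [23, 32, 34, 47] + [15, 19, 30, 44] -> [15, 19, 23, 30, 32, 34, 44, 47]

Final sorted array: [15, 19, 23, 30, 32, 34, 44, 47]

The merge sort proceeds by recursively splitting the array and merging sorted halves.
After all merges, the sorted array is [15, 19, 23, 30, 32, 34, 44, 47].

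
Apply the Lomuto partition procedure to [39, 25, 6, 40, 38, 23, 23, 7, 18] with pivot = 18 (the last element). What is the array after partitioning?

Lomuto partition with pivot = 18:

Initial array: [39, 25, 6, 40, 38, 23, 23, 7, 18]

arr[0]=39 > 18: no swap
arr[1]=25 > 18: no swap
arr[2]=6 <= 18: swap with position 0, array becomes [6, 25, 39, 40, 38, 23, 23, 7, 18]
arr[3]=40 > 18: no swap
arr[4]=38 > 18: no swap
arr[5]=23 > 18: no swap
arr[6]=23 > 18: no swap
arr[7]=7 <= 18: swap with position 1, array becomes [6, 7, 39, 40, 38, 23, 23, 25, 18]

Place pivot at position 2: [6, 7, 18, 40, 38, 23, 23, 25, 39]
Pivot position: 2

After partitioning with pivot 18, the array becomes [6, 7, 18, 40, 38, 23, 23, 25, 39]. The pivot is placed at index 2. All elements to the left of the pivot are <= 18, and all elements to the right are > 18.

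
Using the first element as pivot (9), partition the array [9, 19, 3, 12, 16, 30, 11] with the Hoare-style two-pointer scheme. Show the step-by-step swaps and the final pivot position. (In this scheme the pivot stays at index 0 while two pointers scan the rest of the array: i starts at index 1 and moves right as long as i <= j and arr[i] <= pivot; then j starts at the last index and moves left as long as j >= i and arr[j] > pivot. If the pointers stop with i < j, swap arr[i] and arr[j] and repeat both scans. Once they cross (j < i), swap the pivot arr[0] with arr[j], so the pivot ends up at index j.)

Hoare-style two-pointer partition with pivot = 9:

Initial array: [9, 19, 3, 12, 16, 30, 11]

Pointers start at i = 1, j = 6.
i stops at index 1 (arr[1]=19 > 9), j stops at index 2 (arr[2]=3 <= 9): swap arr[1] and arr[2], array becomes [9, 3, 19, 12, 16, 30, 11]
i ends at 2, j ends at 1: the pointers have crossed (j < i), so scanning stops.

Swap pivot arr[0] with arr[1] to place pivot at position 1: [3, 9, 19, 12, 16, 30, 11]
Pivot position: 1

After partitioning with pivot 9, the array becomes [3, 9, 19, 12, 16, 30, 11]. The pivot is placed at index 1. All elements to the left of the pivot are <= 9, and all elements to the right are > 9.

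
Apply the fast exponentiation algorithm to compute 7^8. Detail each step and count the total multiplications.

Computing 7^8 by squaring (build up from 7^1; each line after the first costs one multiplication):

7^1 = 7
7^2 = (7^1)^2 = 7^2 = 49
7^4 = (7^2)^2 = 49^2 = 2401
7^8 = (7^4)^2 = 2401^2 = 5764801

Result: 5764801
Multiplications needed: 3 (3 lines after 7^1)

7^8 = 5764801. Using exponentiation by squaring, this requires 3 multiplications. The key idea: if the exponent is even, square the half-power; if odd, multiply by the base once.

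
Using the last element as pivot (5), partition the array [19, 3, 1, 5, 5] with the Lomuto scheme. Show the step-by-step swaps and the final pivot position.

Lomuto partition with pivot = 5:

Initial array: [19, 3, 1, 5, 5]

arr[0]=19 > 5: no swap
arr[1]=3 <= 5: swap with position 0, array becomes [3, 19, 1, 5, 5]
arr[2]=1 <= 5: swap with position 1, array becomes [3, 1, 19, 5, 5]
arr[3]=5 <= 5: swap with position 2, array becomes [3, 1, 5, 19, 5]

Place pivot at position 3: [3, 1, 5, 5, 19]
Pivot position: 3

After partitioning with pivot 5, the array becomes [3, 1, 5, 5, 19]. The pivot is placed at index 3. All elements to the left of the pivot are <= 5, and all elements to the right are > 5.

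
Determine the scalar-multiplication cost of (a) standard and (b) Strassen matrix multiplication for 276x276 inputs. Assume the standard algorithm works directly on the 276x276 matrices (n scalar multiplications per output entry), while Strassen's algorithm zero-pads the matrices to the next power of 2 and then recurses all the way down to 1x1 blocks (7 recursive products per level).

Matrix multiplication for 276x276 matrices:

Strassen's algorithm requires power-of-2 dimensions. Pad 276x276 to 512x512 (next power of 2).

Standard algorithm: 276^3 = 21024576 multiplications
Strassen's algorithm: 7^(log2(512)) = 7^9 = 40353607 multiplications
Difference: 21024576 - 40353607 = -19329031 (Strassen uses MORE here due to padding overhead — for small or just-over-power-of-2 n, padding can outweigh the per-level savings)

Standard: 21024576 multiplications (276^3). Strassen: 40353607 multiplications (7^9, after padding to 512x512). Strassen reduces 8 recursive multiplications to 7 at each level.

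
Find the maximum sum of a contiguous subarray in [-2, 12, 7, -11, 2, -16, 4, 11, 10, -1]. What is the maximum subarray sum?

Using Kadane's algorithm on [-2, 12, 7, -11, 2, -16, 4, 11, 10, -1]:

Scanning through the array:
Position 1 (value 12): max_ending_here = 12, max_so_far = 12
Position 2 (value 7): max_ending_here = 19, max_so_far = 19
Position 3 (value -11): max_ending_here = 8, max_so_far = 19
Position 4 (value 2): max_ending_here = 10, max_so_far = 19
Position 5 (value -16): max_ending_here = -6, max_so_far = 19
Position 6 (value 4): max_ending_here = 4, max_so_far = 19
Position 7 (value 11): max_ending_here = 15, max_so_far = 19
Position 8 (value 10): max_ending_here = 25, max_so_far = 25
Position 9 (value -1): max_ending_here = 24, max_so_far = 25

Maximum subarray: [4, 11, 10]
Maximum sum: 25

The maximum subarray is [4, 11, 10] with sum 25. This subarray runs from index 6 to index 8.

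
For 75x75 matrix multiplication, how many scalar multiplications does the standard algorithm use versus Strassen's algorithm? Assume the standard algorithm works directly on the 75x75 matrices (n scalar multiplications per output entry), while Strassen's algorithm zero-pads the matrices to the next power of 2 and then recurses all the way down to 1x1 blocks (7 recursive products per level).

Matrix multiplication for 75x75 matrices:

Strassen's algorithm requires power-of-2 dimensions. Pad 75x75 to 128x128 (next power of 2).

Standard algorithm: 75^3 = 421875 multiplications
Strassen's algorithm: 7^(log2(128)) = 7^7 = 823543 multiplications
Difference: 421875 - 823543 = -401668 (Strassen uses MORE here due to padding overhead — for small or just-over-power-of-2 n, padding can outweigh the per-level savings)

Standard: 421875 multiplications (75^3). Strassen: 823543 multiplications (7^7, after padding to 128x128). Strassen reduces 8 recursive multiplications to 7 at each level.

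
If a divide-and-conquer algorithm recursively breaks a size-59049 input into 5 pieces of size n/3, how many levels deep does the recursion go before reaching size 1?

For divide and conquer with division factor 3:

Problem sizes at each level:
Level 0: 59049
Level 1: 19683
Level 2: 6561
Level 3: 2187
Level 4: 729
Level 5: 243
Level 6: 81
Level 7: 27
Level 8: 9
Level 9: 3
Level 10: 1

The root is level 0 and the size-1 base case is level 10 (the tree spans levels 0 through 10, i.e. 11 levels counting the root), so the depth is the number of divisions: log_3(59049) = 10

The recursion tree depth is log_3(59049) = 10. At each level, the problem size is divided by 3, so it takes 10 divisions to reduce to a base case of size 1. The algorithm makes 5 recursive calls at each level.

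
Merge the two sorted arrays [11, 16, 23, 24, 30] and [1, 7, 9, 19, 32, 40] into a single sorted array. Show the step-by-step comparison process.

Merging process:

Compare 11 vs 1: take 1 from right. Merged: [1]
Compare 11 vs 7: take 7 from right. Merged: [1, 7]
Compare 11 vs 9: take 9 from right. Merged: [1, 7, 9]
Compare 11 vs 19: take 11 from left. Merged: [1, 7, 9, 11]
Compare 16 vs 19: take 16 from left. Merged: [1, 7, 9, 11, 16]
Compare 23 vs 19: take 19 from right. Merged: [1, 7, 9, 11, 16, 19]
Compare 23 vs 32: take 23 from left. Merged: [1, 7, 9, 11, 16, 19, 23]
Compare 24 vs 32: take 24 from left. Merged: [1, 7, 9, 11, 16, 19, 23, 24]
Compare 30 vs 32: take 30 from left. Merged: [1, 7, 9, 11, 16, 19, 23, 24, 30]
Append remaining from right: [32, 40]. Merged: [1, 7, 9, 11, 16, 19, 23, 24, 30, 32, 40]

Final merged array: [1, 7, 9, 11, 16, 19, 23, 24, 30, 32, 40]
Total comparisons: 9

The merged array is [1, 7, 9, 11, 16, 19, 23, 24, 30, 32, 40], requiring 9 comparisons. The merge step runs in O(n) time where n is the total number of elements.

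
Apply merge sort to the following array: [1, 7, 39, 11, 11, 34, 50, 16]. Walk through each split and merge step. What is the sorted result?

Merge sort trace:

Split: [1, 7, 39, 11, 11, 34, 50, 16] -> [1, 7, 39, 11] and [11, 34, 50, 16]
  Split: [1, 7, 39, 11] -> [1, 7] and [39, 11]
    Split: [1, 7] -> [1] and [7]
    Merge: [1] + [7] -> [1, 7]
    Split: [39, 11] -> [39] and [11]
    Merge: [39] + [11] -> [11, 39]
  Merge: [1, 7] + [11, 39] -> [1, 7, 11, 39]
  Split: [11, 34, 50, 16] -> [11, 34] and [50, 16]
    Split: [11, 34] -> [11] and [34]
    Merge: [11] + [34] -> [11, 34]
    Split: [50, 16] -> [50] and [16]
    Merge: [50] + [16] -> [16, 50]
  Merge: [11, 34] + [16, 50] -> [11, 16, 34, 50]
Merge: [1, 7, 11, 39] + [11, 16, 34, 50] -> [1, 7, 11, 11, 16, 34, 39, 50]

Final sorted array: [1, 7, 11, 11, 16, 34, 39, 50]

The merge sort proceeds by recursively splitting the array and merging sorted halves.
After all merges, the sorted array is [1, 7, 11, 11, 16, 34, 39, 50].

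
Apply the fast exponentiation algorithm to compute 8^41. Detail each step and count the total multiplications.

Computing 8^41 by squaring (build up from 8^1; each line after the first costs one multiplication):

8^1 = 8
8^2 = (8^1)^2 = 8^2 = 64
8^4 = (8^2)^2 = 64^2 = 4096
8^5 = 8 * 8^4 = 8 * 4096 = 32768
8^10 = (8^5)^2 = 32768^2 = 1073741824
8^20 = (8^10)^2 = 1073741824^2 = 1152921504606846976
8^40 = (8^20)^2 = 1152921504606846976^2 = 1329227995784915872903807060280344576
8^41 = 8 * 8^40 = 8 * 1329227995784915872903807060280344576 = 10633823966279326983230456482242756608

Result: 10633823966279326983230456482242756608
Multiplications needed: 7 (7 lines after 8^1)

8^41 = 10633823966279326983230456482242756608. Using exponentiation by squaring, this requires 7 multiplications. The key idea: if the exponent is even, square the half-power; if odd, multiply by the base once.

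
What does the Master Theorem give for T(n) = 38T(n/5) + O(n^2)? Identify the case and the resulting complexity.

Master Theorem for T(n) = 38T(n/5) + O(n^2):

a = 38, b = 5, c = 2
log_b(a) = log_5(38) = 2.2602

Case 1: c = 2 < log_5(38) = 2.2602
T(n) = O(n^(log_5 38))

For T(n) = 38T(n/5) + O(n^2): log_5(38) = 2.2602. This is Case 1 of the Master Theorem (c < log_b(a), work dominated by leaves), giving O(n^(log_5 38)).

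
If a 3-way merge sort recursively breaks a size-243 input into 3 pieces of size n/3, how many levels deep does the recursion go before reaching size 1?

For divide and conquer with division factor 3:

Problem sizes at each level:
Level 0: 243
Level 1: 81
Level 2: 27
Level 3: 9
Level 4: 3
Level 5: 1

The root is level 0 and the size-1 base case is level 5 (the tree spans levels 0 through 5, i.e. 6 levels counting the root), so the depth is the number of divisions: log_3(243) = 5

The recursion tree depth is log_3(243) = 5. At each level, the problem size is divided by 3, so it takes 5 divisions to reduce to a base case of size 1. The algorithm makes 3 recursive calls at each level.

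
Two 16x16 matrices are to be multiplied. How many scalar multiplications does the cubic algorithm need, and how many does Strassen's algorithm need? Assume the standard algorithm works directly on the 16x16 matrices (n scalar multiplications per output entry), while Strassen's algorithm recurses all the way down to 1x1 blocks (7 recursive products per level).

Matrix multiplication for 16x16 matrices:

Standard algorithm: 16^3 = 4096 multiplications
Strassen's algorithm: 7^(log2(16)) = 7^4 = 2401 multiplications
Savings: 4096 - 2401 = 1695 multiplications

Standard: 4096 multiplications (16^3). Strassen: 2401 multiplications (7^4). Strassen reduces 8 recursive multiplications to 7 at each level.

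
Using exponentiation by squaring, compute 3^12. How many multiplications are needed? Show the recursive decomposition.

Computing 3^12 by squaring (build up from 3^1; each line after the first costs one multiplication):

3^1 = 3
3^2 = (3^1)^2 = 3^2 = 9
3^3 = 3 * 3^2 = 3 * 9 = 27
3^6 = (3^3)^2 = 27^2 = 729
3^12 = (3^6)^2 = 729^2 = 531441

Result: 531441
Multiplications needed: 4 (4 lines after 3^1)

3^12 = 531441. Using exponentiation by squaring, this requires 4 multiplications. The key idea: if the exponent is even, square the half-power; if odd, multiply by the base once.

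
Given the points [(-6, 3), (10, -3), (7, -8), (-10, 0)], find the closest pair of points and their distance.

Computing all pairwise distances among 4 points:

d((-6, 3), (10, -3)) = 17.088
d((-6, 3), (7, -8)) = 17.0294
d((-6, 3), (-10, 0)) = 5.0 <-- minimum
d((10, -3), (7, -8)) = 5.831
d((10, -3), (-10, 0)) = 20.2237
d((7, -8), (-10, 0)) = 18.7883

Closest pair: (-6, 3) and (-10, 0) with distance 5.0

The closest pair is (-6, 3) and (-10, 0) with Euclidean distance 5.0. For 4 points, brute-force pairwise comparison is shown above. For large n, the divide-and-conquer algorithm (sort by x, recurse on halves, check the dividing strip) achieves O(n log n).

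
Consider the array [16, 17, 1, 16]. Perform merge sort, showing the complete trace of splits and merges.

Merge sort trace:

Split: [16, 17, 1, 16] -> [16, 17] and [1, 16]
  Split: [16, 17] -> [16] and [17]
  Merge: [16] + [17] -> [16, 17]
  Split: [1, 16] -> [1] and [16]
  Merge: [1] + [16] -> [1, 16]
Merge: [16, 17] + [1, 16] -> [1, 16, 16, 17]

Final sorted array: [1, 16, 16, 17]

The merge sort proceeds by recursively splitting the array and merging sorted halves.
After all merges, the sorted array is [1, 16, 16, 17].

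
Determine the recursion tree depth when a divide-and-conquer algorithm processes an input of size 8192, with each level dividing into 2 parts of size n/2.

For divide and conquer with division factor 2:

Problem sizes at each level:
Level 0: 8192
Level 1: 4096
Level 2: 2048
Level 3: 1024
Level 4: 512
Level 5: 256
Level 6: 128
Level 7: 64
Level 8: 32
Level 9: 16
Level 10: 8
Level 11: 4
Level 12: 2
Level 13: 1

The root is level 0 and the size-1 base case is level 13 (the tree spans levels 0 through 13, i.e. 14 levels counting the root), so the depth is the number of divisions: log_2(8192) = 13

The recursion tree depth is log_2(8192) = 13. At each level, the problem size is divided by 2, so it takes 13 divisions to reduce to a base case of size 1. The algorithm makes 2 recursive calls at each level.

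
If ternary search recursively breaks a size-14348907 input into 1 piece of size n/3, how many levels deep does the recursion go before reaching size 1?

For divide and conquer with division factor 3:

Problem sizes at each level:
Level 0: 14348907
Level 1: 4782969
Level 2: 1594323
Level 3: 531441
Level 4: 177147
Level 5: 59049
Level 6: 19683
Level 7: 6561
Level 8: 2187
Level 9: 729
Level 10: 243
Level 11: 81
Level 12: 27
Level 13: 9
Level 14: 3
Level 15: 1

The root is level 0 and the size-1 base case is level 15 (the tree spans levels 0 through 15, i.e. 16 levels counting the root), so the depth is the number of divisions: log_3(14348907) = 15

The recursion tree depth is log_3(14348907) = 15. At each level, the problem size is divided by 3, so it takes 15 divisions to reduce to a base case of size 1. The algorithm makes 1 recursive call at each level.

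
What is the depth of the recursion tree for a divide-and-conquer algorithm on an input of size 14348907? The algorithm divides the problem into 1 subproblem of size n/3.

For divide and conquer with division factor 3:

Problem sizes at each level:
Level 0: 14348907
Level 1: 4782969
Level 2: 1594323
Level 3: 531441
Level 4: 177147
Level 5: 59049
Level 6: 19683
Level 7: 6561
Level 8: 2187
Level 9: 729
Level 10: 243
Level 11: 81
Level 12: 27
Level 13: 9
Level 14: 3
Level 15: 1

The root is level 0 and the size-1 base case is level 15 (the tree spans levels 0 through 15, i.e. 16 levels counting the root), so the depth is the number of divisions: log_3(14348907) = 15

The recursion tree depth is log_3(14348907) = 15. At each level, the problem size is divided by 3, so it takes 15 divisions to reduce to a base case of size 1. The algorithm makes 1 recursive call at each level.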